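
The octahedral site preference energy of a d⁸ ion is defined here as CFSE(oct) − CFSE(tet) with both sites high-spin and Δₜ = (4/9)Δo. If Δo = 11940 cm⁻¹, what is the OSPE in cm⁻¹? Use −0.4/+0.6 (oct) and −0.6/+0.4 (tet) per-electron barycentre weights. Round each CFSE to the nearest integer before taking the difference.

Octahedral high-spin t₂g⁶ eg²: CFSE = -1.2 × 11940 = -14328 cm⁻¹.
Tetrahedral e⁴ t₂⁴ gives -0.8Δₜ = -0.8 × (4/9) × 11940 = -4245 cm⁻¹.
Subtracting, OSPE = -14328 − (-4245) = -10083 cm⁻¹.

-10083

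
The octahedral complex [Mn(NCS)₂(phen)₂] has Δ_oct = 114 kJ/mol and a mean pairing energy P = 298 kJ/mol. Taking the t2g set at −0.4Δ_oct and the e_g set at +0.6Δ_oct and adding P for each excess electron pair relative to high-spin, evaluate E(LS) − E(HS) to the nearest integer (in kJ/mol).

368

Ligand charges: 2×(-1) from NCS⁻ and 2×(+0) from phen sum to -2; with overall charge +0, Mn is +2.
Group 7 minus oxidation state +2 gives a d⁵ configuration for Mn²⁺.
In the high-spin limit (t2g^3 e_g^2) the orbital term is 0.0Δ_oct = 0 kJ/mol, with no excess pairing.
For low-spin the configuration is t2g^5 e_g^0: orbital energy -2.0 × 114 = -228 kJ/mol, and 2 additional pairs relative to high-spin add 596 kJ/mol, giving 368 kJ/mol.
Thus E(LS) − E(HS) = 368 kJ/mol.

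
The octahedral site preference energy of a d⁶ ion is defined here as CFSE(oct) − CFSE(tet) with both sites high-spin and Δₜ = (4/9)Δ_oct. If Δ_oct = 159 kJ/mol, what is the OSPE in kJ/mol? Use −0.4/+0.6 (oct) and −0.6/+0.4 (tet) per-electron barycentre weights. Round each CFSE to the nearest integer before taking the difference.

-22

Octahedral high-spin t₂g⁴ eg²: CFSE = -0.4 × 159 = -64 kJ/mol.
In a tetrahedral site the filling is e³ t₂³: CFSE(tet) = -0.6Δₜ = -0.6 × (4/9)(159) = -42 kJ/mol.
OSPE = CFSE(oct) − CFSE(tet) = -64 − (-42) = -22 kJ/mol.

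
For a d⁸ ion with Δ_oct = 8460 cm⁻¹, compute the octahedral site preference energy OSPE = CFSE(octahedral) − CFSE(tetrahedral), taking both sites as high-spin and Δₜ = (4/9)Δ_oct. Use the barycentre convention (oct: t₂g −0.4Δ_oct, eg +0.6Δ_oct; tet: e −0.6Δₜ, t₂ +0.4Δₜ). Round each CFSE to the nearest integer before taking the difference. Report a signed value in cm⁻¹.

Octahedral (high-spin): t₂g⁶ eg², CFSE = 6(−0.4) + 2(+0.6) = -1.2Δ_oct = -1.2 × 8460 = -10152 cm⁻¹.
Tetrahedral e⁴ t₂⁴ gives -0.8Δₜ = -0.8 × (4/9) × 8460 = -3008 cm⁻¹.
OSPE = -10152 − (-3008) = -7144 cm⁻¹.

-7144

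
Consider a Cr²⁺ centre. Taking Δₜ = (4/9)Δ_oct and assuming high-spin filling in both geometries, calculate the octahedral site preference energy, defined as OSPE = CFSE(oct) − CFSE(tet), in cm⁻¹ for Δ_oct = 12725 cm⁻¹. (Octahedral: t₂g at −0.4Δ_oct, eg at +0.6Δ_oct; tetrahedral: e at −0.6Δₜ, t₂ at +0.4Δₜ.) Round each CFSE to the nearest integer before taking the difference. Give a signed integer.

-5373

Cr sits in group 6; removing 2 electrons leaves Cr²⁺ with 6 − 2 = 4 d electrons.
In an octahedral site d⁴ (HS) is t2g^3 e_g^1, giving CFSE(oct) = -0.6Δ_oct = -7635 cm⁻¹.
Tetrahedral e^2 t2^2 gives -0.4Δₜ = -0.4 × (4/9) × 12725 = -2262 cm⁻¹.
Subtracting, OSPE = -7635 − (-2262) = -5373 cm⁻¹.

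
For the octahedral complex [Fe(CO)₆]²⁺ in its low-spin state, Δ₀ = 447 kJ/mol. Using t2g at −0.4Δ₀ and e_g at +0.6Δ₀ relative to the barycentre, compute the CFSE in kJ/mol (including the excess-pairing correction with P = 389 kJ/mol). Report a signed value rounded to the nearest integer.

CO is neutral, so the +2 overall charge sits on Fe: oxidation state +2.
Fe²⁺: group 8, so d-count = 8 − 2 = 6.
Electron filling gives t2g^6 e_g^0.
The orbital stabilization is -2.4Δ₀ = -2.4 × 447 = -1073 kJ/mol.
High-spin d⁶ would be t2g^4 e_g^2 with 1 pair; low-spin has 3, so 2 excess pairs cost +2P = +778 kJ/mol.
Net CFSE = -1073 + 778 = -295 kJ/mol.

-295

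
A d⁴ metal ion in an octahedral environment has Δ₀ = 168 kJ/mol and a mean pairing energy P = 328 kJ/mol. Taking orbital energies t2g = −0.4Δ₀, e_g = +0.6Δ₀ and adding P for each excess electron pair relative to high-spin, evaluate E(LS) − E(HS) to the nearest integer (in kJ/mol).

160

High-spin: t2g^3 e_g^1, CFSE = -0.6Δ₀ = -101 kJ/mol.
Low-spin t2g^4 e_g^0 gives -1.6Δ₀ = -269 kJ/mol, but forming 1 extra pair costs 1P = 328 kJ/mol, so E(LS) = -269 + 328 = 59 kJ/mol.
The difference is 59 − (-101) = 160 kJ/mol, so high-spin lies lower.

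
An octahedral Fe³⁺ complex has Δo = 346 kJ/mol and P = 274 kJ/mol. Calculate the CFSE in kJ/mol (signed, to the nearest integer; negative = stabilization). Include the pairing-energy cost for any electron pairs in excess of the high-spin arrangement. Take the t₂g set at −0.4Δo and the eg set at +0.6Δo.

-144

Fe³⁺: group 8, so d-count = 8 − 3 = 5.
Δo > P, so pairing is preferred: the ground state is low-spin.
Configuration: t₂g⁵ eg⁰.
Orbital CFSE = -2.0Δo = -2.0 × 346 = -692 kJ/mol.
Excess pairs vs high-spin: 2 − 0 = 2; pairing cost = +548 kJ/mol.
Net CFSE = -692 + 548 = -144 kJ/mol.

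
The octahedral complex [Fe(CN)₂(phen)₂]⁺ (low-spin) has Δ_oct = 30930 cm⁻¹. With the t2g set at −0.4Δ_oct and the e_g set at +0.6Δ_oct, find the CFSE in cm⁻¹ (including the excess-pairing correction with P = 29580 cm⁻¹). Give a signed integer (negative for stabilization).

-2700

Ligand charges: 2×(-1) from CN⁻ and 2×(+0) from phen sum to -2; with overall charge +1, Fe is +3.
Group 8 minus oxidation state +3 gives a d⁵ configuration for Fe³⁺.
The d⁵ electrons fill as t2g^5 e_g^0.
CFSE(orbital) = 5×(-0.4Δ_oct) + 0×(0.6Δ_oct) = -2.0Δ_oct; with Δ_oct = 30930 cm⁻¹ that is -61860 cm⁻¹.
Pairing penalty: 2 pairs vs 0 in the high-spin reference → 2 extra × P = 59160 cm⁻¹.
Overall CFSE = -61860 + 59160 = -2700 cm⁻¹.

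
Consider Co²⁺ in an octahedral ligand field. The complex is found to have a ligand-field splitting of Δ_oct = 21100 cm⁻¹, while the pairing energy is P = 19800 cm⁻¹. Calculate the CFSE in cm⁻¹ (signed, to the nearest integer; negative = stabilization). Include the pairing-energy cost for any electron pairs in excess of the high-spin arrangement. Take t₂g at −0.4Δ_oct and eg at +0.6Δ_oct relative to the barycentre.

-18180

Co sits in group 9; removing 2 electrons leaves Co²⁺ with 9 − 2 = 7 d electrons.
Δ_oct > P, so pairing is preferred: the ground state is low-spin.
Configuration: t₂g⁶ eg¹.
Orbital CFSE = -1.8Δ_oct = -1.8 × 21100 = -37980 cm⁻¹.
Excess pairs vs high-spin: 3 − 2 = 1; pairing cost = +19800 cm⁻¹.
Net CFSE = -37980 + 19800 = -18180 cm⁻¹.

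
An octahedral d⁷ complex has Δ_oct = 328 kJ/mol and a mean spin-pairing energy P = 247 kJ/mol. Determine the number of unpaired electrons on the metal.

Δ_oct > P, so pairing is preferred: the ground state is low-spin.
That gives t2g^6 e_g^1.
Unpaired electrons: 1.

1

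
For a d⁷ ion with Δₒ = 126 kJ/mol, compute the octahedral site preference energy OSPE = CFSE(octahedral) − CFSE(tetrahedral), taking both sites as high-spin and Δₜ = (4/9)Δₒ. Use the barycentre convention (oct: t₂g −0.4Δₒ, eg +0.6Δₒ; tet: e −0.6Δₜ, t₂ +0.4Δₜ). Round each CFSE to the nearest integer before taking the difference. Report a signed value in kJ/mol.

Octahedral (high-spin): t₂g⁵ eg², CFSE = 5(−0.4) + 2(+0.6) = -0.8Δₒ = -0.8 × 126 = -101 kJ/mol.
In a tetrahedral site the filling is e⁴ t₂³: CFSE(tet) = -1.2Δₜ = -1.2 × (4/9)(126) = -67 kJ/mol.
Subtracting, OSPE = -101 − (-67) = -34 kJ/mol.

-34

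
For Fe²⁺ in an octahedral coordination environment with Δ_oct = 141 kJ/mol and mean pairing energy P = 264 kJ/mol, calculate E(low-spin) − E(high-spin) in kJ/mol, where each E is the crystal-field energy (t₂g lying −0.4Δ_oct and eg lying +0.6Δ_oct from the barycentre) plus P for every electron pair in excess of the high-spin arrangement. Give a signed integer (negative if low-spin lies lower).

246

Fe sits in group 8; removing 2 electrons leaves Fe²⁺ with 8 − 2 = 6 d electrons.
High-spin: t₂g⁴ eg², CFSE = -0.4Δ_oct = -56 kJ/mol.
Low-spin t₂g⁶ eg⁰ gives -2.4Δ_oct = -338 kJ/mol, but forming 2 extra pairs costs 2P = 528 kJ/mol, so E(LS) = -338 + 528 = 190 kJ/mol.
Thus E(LS) − E(HS) = 246 kJ/mol.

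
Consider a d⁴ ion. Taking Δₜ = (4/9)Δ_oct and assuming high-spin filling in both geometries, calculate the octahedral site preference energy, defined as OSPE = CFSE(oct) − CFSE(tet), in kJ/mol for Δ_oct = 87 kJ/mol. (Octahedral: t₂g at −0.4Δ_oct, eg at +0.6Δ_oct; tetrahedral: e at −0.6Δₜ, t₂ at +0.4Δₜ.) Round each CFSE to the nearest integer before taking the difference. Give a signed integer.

In an octahedral site d⁴ (HS) is t2g^3 e_g^1, giving CFSE(oct) = -0.6Δ_oct = -52 kJ/mol.
Tetrahedral: e^2 t2^2, CFSE = 2(−0.6) + 2(+0.4) = -0.4Δₜ = -0.4 × (4/9) × 87 = -15 kJ/mol.
OSPE = CFSE(oct) − CFSE(tet) = -52 − (-15) = -37 kJ/mol.

-37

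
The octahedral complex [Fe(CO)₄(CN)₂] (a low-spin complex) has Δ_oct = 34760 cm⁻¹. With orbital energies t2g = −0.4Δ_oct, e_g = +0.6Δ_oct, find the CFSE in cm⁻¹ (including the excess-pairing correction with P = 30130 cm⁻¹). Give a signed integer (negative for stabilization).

-23164

Ligand charges: 4×(+0) from CO and 2×(-1) from CN⁻ sum to -2; with overall charge +0, Fe is +2.
Fe is in group 8, so Fe²⁺ is d⁶ (8 − 2 = 6).
Configuration: t2g^6 e_g^0.
The orbital stabilization is -2.4Δ_oct = -2.4 × 34760 = -83424 cm⁻¹.
Pairing penalty: 3 pairs vs 1 in the high-spin reference → 2 extra × P = 60260 cm⁻¹.
Net CFSE = -83424 + 60260 = -23164 cm⁻¹.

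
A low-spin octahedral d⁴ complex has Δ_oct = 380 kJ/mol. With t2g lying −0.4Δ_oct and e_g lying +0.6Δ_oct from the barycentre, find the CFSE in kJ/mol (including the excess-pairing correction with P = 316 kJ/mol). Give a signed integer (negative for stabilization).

-292

Electron filling gives t2g^4 e_g^0.
CFSE(orbital) = 4×(-0.4Δ_oct) + 0×(0.6Δ_oct) = -1.6Δ_oct; with Δ_oct = 380 kJ/mol that is -608 kJ/mol.
High-spin d⁴ would be t2g^3 e_g^1 with 0 pairs; low-spin has 1, so 1 excess pair costs +1P = +316 kJ/mol.
Overall CFSE = -608 + 316 = -292 kJ/mol.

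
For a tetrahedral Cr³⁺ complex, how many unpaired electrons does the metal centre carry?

3

Cr sits in group 6; removing 3 electrons leaves Cr³⁺ with 6 − 3 = 3 d electrons.
Tetrahedral splitting is small, so the complex is high-spin.
Configuration: e² t₂¹, giving 3 unpaired electrons.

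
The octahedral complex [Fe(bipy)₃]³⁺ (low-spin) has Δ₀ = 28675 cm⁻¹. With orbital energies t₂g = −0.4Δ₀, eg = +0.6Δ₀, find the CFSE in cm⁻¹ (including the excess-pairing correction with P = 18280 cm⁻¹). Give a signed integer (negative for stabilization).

bipy is neutral, so the +3 overall charge sits on Fe: oxidation state +3.
Fe is in group 8, so Fe³⁺ is d⁵ (8 − 3 = 5).
Configuration: t₂g⁵ eg⁰.
Orbital CFSE = 5(-0.4) + 0(0.6) = -2.0Δ₀ = -2.0 × 28675 = -57350 cm⁻¹.
Pairing penalty: 2 pairs vs 0 in the high-spin reference → 2 extra × P = 36560 cm⁻¹.
Net CFSE = -57350 + 36560 = -20790 cm⁻¹.

-20790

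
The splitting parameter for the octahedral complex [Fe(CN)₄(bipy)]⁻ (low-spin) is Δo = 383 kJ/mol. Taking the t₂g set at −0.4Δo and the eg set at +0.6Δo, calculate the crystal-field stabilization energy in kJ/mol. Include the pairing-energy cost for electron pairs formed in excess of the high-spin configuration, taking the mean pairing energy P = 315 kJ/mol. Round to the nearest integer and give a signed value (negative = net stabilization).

-136

Ligand charges: 4×(-1) from CN⁻ and 1×(+0) from bipy sum to -4; with overall charge -1, Fe is +3.
Fe sits in group 8; removing 3 electrons leaves Fe³⁺ with 8 − 3 = 5 d electrons.
Electron filling gives t₂g⁵ eg⁰.
The orbital stabilization is -2.0Δo = -2.0 × 383 = -766 kJ/mol.
Relative to high-spin t₂g³ eg² (0 paired), the low-spin configuration has 2 additional pairs, contributing +2 × 315 = +630 kJ/mol.
Net CFSE = -766 + 630 = -136 kJ/mol.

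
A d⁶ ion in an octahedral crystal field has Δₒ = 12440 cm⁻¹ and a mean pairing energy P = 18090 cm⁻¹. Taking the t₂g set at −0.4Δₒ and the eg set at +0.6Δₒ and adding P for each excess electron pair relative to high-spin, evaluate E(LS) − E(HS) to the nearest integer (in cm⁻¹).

High-spin: t₂g⁴ eg², CFSE = -0.4Δₒ = -4976 cm⁻¹.
Low-spin t₂g⁶ eg⁰ gives -2.4Δₒ = -29856 cm⁻¹, but forming 2 extra pairs costs 2P = 36180 cm⁻¹, so E(LS) = -29856 + 36180 = 6324 cm⁻¹.
Thus E(LS) − E(HS) = 11300 cm⁻¹.

11300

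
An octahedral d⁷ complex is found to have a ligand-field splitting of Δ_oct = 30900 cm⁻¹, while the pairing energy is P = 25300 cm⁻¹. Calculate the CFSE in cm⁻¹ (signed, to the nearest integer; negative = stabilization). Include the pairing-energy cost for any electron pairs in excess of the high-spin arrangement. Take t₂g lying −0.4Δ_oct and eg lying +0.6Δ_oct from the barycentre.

With Δ_oct > P the complex is low-spin.
Configuration: t₂g⁶ eg¹.
Orbital CFSE = -1.8Δ_oct = -1.8 × 30900 = -55620 cm⁻¹.
Excess pairs vs high-spin: 3 − 2 = 1; pairing cost = +25300 cm⁻¹.
Net CFSE = -55620 + 25300 = -30320 cm⁻¹.

-30320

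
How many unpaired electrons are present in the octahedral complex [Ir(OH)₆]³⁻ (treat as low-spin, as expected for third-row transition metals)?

0

Each OH⁻ contributes -1; 6 × (-1) = -6. With overall charge -3, Ir is in the +3 oxidation state.
Ir sits in group 9; removing 3 electrons leaves Ir³⁺ with 9 − 3 = 6 d electrons.
Configuration: t₂g⁶ eg⁰, giving 0 unpaired electrons.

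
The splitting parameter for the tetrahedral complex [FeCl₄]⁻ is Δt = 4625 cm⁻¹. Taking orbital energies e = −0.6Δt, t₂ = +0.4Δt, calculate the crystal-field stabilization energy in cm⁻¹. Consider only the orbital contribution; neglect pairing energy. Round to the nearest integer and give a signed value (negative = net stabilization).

0

Each Cl⁻ contributes -1; 4 × (-1) = -4. With overall charge -1, Fe is in the +3 oxidation state.
Group 8 minus oxidation state +3 gives a d⁵ configuration for Fe³⁺.
Tetrahedral splitting is small, so the complex is high-spin.
Electron filling gives e² t₂³.
CFSE(orbital) = 2×(-0.6Δt) + 3×(0.4Δt) = 0.0Δt; with Δt = 4625 cm⁻¹ that is 0 cm⁻¹.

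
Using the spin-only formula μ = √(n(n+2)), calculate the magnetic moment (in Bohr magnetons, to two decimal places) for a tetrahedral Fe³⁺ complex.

5.92 Bohr magnetons

Fe³⁺: group 8, so d-count = 8 − 3 = 5.
With tetrahedral geometry the complex is necessarily high-spin.
Configuration: e² t₂³ → 5 unpaired electrons.
μ(spin-only) = √[5(5+2)] = √35 ≈ 5.92 Bohr magnetons.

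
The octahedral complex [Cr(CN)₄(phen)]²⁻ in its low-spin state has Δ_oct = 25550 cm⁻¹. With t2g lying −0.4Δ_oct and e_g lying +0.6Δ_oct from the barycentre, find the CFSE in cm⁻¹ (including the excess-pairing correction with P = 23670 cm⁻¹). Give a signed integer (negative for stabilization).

Ligand charges: 4×(-1) from CN⁻ and 1×(+0) from phen sum to -4; with overall charge -2, Cr is +2.
Group 6 minus oxidation state +2 gives a d⁴ configuration for Cr²⁺.
The d⁴ electrons fill as t2g^4 e_g^0.
The orbital stabilization is -1.6Δ_oct = -1.6 × 25550 = -40880 cm⁻¹.
High-spin d⁴ would be t2g^3 e_g^1 with 0 pairs; low-spin has 1, so 1 excess pair costs +1P = +23670 cm⁻¹.
Overall CFSE = -40880 + 23670 = -17210 cm⁻¹.

-17210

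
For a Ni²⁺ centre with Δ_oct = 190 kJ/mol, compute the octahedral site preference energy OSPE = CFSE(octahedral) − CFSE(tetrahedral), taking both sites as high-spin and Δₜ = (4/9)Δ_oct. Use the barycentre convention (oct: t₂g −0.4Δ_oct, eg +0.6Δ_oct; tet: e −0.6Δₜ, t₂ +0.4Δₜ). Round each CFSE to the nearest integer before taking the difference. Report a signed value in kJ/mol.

-160

Ni sits in group 10; removing 2 electrons leaves Ni²⁺ with 10 − 2 = 8 d electrons.
Octahedral high-spin t₂g⁶ eg²: CFSE = -1.2 × 190 = -228 kJ/mol.
Tetrahedral e⁴ t₂⁴ gives -0.8Δₜ = -0.8 × (4/9) × 190 = -68 kJ/mol.
OSPE = CFSE(oct) − CFSE(tet) = -228 − (-68) = -160 kJ/mol.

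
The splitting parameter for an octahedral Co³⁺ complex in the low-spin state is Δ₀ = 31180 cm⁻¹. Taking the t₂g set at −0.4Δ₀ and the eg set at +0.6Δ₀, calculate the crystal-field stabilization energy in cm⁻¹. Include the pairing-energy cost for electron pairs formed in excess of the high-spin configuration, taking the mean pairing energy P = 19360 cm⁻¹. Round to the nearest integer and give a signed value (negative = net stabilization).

-36112

Group 9 minus oxidation state +3 gives a d⁶ configuration for Co³⁺.
Configuration: t₂g⁶ eg⁰.
CFSE(orbital) = 6×(-0.4Δ₀) + 0×(0.6Δ₀) = -2.4Δ₀; with Δ₀ = 31180 cm⁻¹ that is -74832 cm⁻¹.
High-spin d⁶ would be t₂g⁴ eg² with 1 pair; low-spin has 3, so 2 excess pairs cost +2P = +38720 cm⁻¹.
Combining: -74832 + 38720 = -36112 cm⁻¹.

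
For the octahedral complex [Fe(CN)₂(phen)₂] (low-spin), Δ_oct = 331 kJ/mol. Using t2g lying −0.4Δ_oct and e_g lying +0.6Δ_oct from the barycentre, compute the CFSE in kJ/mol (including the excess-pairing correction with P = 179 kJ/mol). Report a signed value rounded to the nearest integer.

Ligand charges: 2×(-1) from CN⁻ and 2×(+0) from phen sum to -2; with overall charge +0, Fe is +2.
Fe sits in group 8; removing 2 electrons leaves Fe²⁺ with 8 − 2 = 6 d electrons.
Configuration: t2g^6 e_g^0.
Orbital CFSE = 6(-0.4) + 0(0.6) = -2.4Δ_oct = -2.4 × 331 = -794 kJ/mol.
Relative to high-spin t2g^4 e_g^2 (1 paired), the low-spin configuration has 2 additional pairs, contributing +2 × 179 = +358 kJ/mol.
Combining: -794 + 358 = -436 kJ/mol.

-436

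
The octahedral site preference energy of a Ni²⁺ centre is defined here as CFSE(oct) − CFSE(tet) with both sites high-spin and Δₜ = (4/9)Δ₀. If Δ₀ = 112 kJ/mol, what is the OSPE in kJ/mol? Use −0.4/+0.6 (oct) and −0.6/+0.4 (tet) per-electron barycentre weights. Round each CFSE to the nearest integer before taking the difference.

-94

Ni²⁺: group 10, so d-count = 10 − 2 = 8.
Octahedral high-spin t2g^6 e_g^2: CFSE = -1.2 × 112 = -134 kJ/mol.
Tetrahedral e^4 t2^4 gives -0.8Δₜ = -0.8 × (4/9) × 112 = -40 kJ/mol.
Subtracting, OSPE = -134 − (-40) = -94 kJ/mol.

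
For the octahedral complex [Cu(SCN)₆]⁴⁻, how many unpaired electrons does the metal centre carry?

Each SCN⁻ contributes -1; 6 × (-1) = -6. With overall charge -4, Cu is in the +2 oxidation state.
Cu is in group 11, so Cu²⁺ is d⁹ (11 − 2 = 9).
Configuration: t2g^6 e_g^3, giving 1 unpaired electron.

1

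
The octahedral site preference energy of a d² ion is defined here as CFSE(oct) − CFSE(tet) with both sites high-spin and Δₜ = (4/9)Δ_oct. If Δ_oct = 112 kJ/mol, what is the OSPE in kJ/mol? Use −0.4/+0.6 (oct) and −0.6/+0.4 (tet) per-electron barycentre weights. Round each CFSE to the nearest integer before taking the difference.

-30

Octahedral high-spin t₂g² eg⁰: CFSE = -0.8 × 112 = -90 kJ/mol.
In a tetrahedral site the filling is e² t₂⁰: CFSE(tet) = -1.2Δₜ = -1.2 × (4/9)(112) = -60 kJ/mol.
OSPE = -90 − (-60) = -30 kJ/mol.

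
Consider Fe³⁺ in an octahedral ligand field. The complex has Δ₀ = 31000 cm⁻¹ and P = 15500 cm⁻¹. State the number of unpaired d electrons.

1

Group 8 minus oxidation state +3 gives a d⁵ configuration for Fe³⁺.
Since Δ₀ = 31000 cm⁻¹ > P = 15500 cm⁻¹, the complex adopts the low-spin configuration.
Configuration: t₂g⁵ eg⁰.
Unpaired electrons: 1.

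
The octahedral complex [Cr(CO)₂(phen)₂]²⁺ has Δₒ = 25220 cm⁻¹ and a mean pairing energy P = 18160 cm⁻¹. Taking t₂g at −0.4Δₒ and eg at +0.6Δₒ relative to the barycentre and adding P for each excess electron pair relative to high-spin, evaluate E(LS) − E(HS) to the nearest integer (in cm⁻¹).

-7060

Ligand charges: 2×(+0) from CO and 2×(+0) from phen sum to +0; with overall charge +2, Cr is +2.
Cr is in group 6, so Cr²⁺ is d⁴ (6 − 2 = 4).
High-spin d⁴ fills as t₂g³ eg¹ with CFSE 3(−0.4) + 1(+0.6) = -0.6Δₒ = -15132 cm⁻¹.
Low-spin: t₂g⁴ eg⁰, orbital CFSE = -1.6Δₒ = -40352 cm⁻¹; plus 1 excess pair × P = +18160 cm⁻¹; total -22192 cm⁻¹.
Thus E(LS) − E(HS) = -7060 cm⁻¹.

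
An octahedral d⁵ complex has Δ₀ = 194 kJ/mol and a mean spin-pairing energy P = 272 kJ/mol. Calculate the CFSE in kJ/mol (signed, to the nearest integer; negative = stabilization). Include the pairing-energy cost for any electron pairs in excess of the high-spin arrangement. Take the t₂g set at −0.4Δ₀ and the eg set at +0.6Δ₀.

Since Δ₀ = 194 kJ/mol < P = 272 kJ/mol, the complex adopts the high-spin configuration.
Filling d⁵ accordingly: t₂g³ eg².
Orbital CFSE = 0.0Δ₀ = 0.0 × 194 = 0 kJ/mol.
High-spin has no excess pairs, so no pairing correction applies.

0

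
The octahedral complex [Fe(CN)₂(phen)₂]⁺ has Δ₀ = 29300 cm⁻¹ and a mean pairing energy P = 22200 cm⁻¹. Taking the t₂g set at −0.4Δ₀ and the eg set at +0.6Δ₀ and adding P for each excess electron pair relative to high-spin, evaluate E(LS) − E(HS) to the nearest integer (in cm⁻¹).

Ligand charges: 2×(-1) from CN⁻ and 2×(+0) from phen sum to -2; with overall charge +1, Fe is +3.
Group 8 minus oxidation state +3 gives a d⁵ configuration for Fe³⁺.
In the high-spin limit (t₂g³ eg²) the orbital term is 0.0Δ₀ = 0 cm⁻¹, with no excess pairing.
For low-spin the configuration is t₂g⁵ eg⁰: orbital energy -2.0 × 29300 = -58600 cm⁻¹, and 2 additional pairs relative to high-spin add 44400 cm⁻¹, giving -14200 cm⁻¹.
Thus E(LS) − E(HS) = -14200 cm⁻¹.

-14200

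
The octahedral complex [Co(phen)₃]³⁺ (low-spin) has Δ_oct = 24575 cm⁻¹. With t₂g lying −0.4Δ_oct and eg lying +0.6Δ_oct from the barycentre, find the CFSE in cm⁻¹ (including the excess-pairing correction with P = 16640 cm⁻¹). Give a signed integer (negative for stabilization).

phen is neutral, so the +3 overall charge sits on Co: oxidation state +3.
Co sits in group 9; removing 3 electrons leaves Co³⁺ with 9 − 3 = 6 d electrons.
Electron filling gives t₂g⁶ eg⁰.
Orbital CFSE = 6(-0.4) + 0(0.6) = -2.4Δ_oct = -2.4 × 24575 = -58980 cm⁻¹.
High-spin d⁶ would be t₂g⁴ eg² with 1 pair; low-spin has 3, so 2 excess pairs cost +2P = +33280 cm⁻¹.
Combining: -58980 + 33280 = -25700 cm⁻¹.

-25700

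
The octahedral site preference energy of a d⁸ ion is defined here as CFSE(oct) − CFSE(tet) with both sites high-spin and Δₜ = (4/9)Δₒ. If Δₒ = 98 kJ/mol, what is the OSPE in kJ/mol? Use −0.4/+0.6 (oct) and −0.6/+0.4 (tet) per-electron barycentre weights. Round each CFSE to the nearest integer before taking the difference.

In an octahedral site d⁸ (HS) is t₂g⁶ eg², giving CFSE(oct) = -1.2Δₒ = -118 kJ/mol.
Tetrahedral: e⁴ t₂⁴, CFSE = 4(−0.6) + 4(+0.4) = -0.8Δₜ = -0.8 × (4/9) × 98 = -35 kJ/mol.
OSPE = -118 − (-35) = -83 kJ/mol.

-83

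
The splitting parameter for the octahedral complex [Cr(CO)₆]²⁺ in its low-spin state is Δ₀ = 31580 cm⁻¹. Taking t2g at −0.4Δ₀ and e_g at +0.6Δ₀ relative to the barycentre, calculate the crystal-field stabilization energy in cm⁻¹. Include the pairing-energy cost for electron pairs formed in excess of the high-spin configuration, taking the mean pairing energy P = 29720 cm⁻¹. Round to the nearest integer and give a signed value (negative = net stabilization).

CO is neutral, so the +2 overall charge sits on Cr: oxidation state +2.
Group 6 minus oxidation state +2 gives a d⁴ configuration for Cr²⁺.
The d⁴ electrons fill as t2g^4 e_g^0.
Orbital CFSE = 4(-0.4) + 0(0.6) = -1.6Δ₀ = -1.6 × 31580 = -50528 cm⁻¹.
Pairing penalty: 1 pair vs 0 in the high-spin reference → 1 extra × P = 29720 cm⁻¹.
Overall CFSE = -50528 + 29720 = -20808 cm⁻¹.

-20808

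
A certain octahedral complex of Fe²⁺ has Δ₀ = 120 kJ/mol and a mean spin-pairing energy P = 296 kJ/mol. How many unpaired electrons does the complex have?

4

Group 8 minus oxidation state +2 gives a d⁶ configuration for Fe²⁺.
Δ₀ < P, so pairing is avoided: the ground state is high-spin.
That gives t2g^4 e_g^2.
Unpaired electrons: 4.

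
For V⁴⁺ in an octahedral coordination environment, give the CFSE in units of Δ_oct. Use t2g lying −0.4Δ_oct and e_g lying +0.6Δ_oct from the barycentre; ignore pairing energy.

Group 5 minus oxidation state +4 gives a d¹ configuration for V⁴⁺.
Configuration: t2g^1 e_g^0.
CFSE = 1(-0.4Δ_oct) + 0(0.6Δ_oct) = -0.4Δ_oct + 0.0Δ_oct = -0.4Δ_oct.

-0.4 Δ_oct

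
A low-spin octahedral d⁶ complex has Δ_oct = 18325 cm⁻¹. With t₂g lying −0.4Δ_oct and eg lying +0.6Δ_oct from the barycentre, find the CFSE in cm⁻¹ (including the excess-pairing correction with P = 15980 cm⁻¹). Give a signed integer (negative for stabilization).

-12020

Configuration: t₂g⁶ eg⁰.
The orbital stabilization is -2.4Δ_oct = -2.4 × 18325 = -43980 cm⁻¹.
Relative to high-spin t₂g⁴ eg² (1 paired), the low-spin configuration has 2 additional pairs, contributing +2 × 15980 = +31960 cm⁻¹.
Combining: -43980 + 31960 = -12020 cm⁻¹.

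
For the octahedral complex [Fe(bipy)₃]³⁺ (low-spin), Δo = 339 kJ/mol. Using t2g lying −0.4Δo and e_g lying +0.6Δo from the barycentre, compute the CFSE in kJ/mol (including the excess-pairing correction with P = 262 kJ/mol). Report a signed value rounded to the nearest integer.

bipy is neutral, so the +3 overall charge sits on Fe: oxidation state +3.
Fe is in group 8, so Fe³⁺ is d⁵ (8 − 3 = 5).
The d⁵ electrons fill as t2g^5 e_g^0.
CFSE(orbital) = 5×(-0.4Δo) + 0×(0.6Δo) = -2.0Δo; with Δo = 339 kJ/mol that is -678 kJ/mol.
High-spin d⁵ would be t2g^3 e_g^2 with 0 pairs; low-spin has 2, so 2 excess pairs cost +2P = +524 kJ/mol.
Combining: -678 + 524 = -154 kJ/mol.

-154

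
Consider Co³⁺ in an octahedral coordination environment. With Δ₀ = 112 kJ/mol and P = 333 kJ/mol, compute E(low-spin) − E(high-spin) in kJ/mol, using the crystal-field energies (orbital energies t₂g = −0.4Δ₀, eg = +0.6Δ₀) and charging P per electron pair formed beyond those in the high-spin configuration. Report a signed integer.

Co is in group 9, so Co³⁺ is d⁶ (9 − 3 = 6).
High-spin d⁶ fills as t₂g⁴ eg² with CFSE 4(−0.4) + 2(+0.6) = -0.4Δ₀ = -45 kJ/mol.
For low-spin the configuration is t₂g⁶ eg⁰: orbital energy -2.4 × 112 = -269 kJ/mol, and 2 additional pairs relative to high-spin add 666 kJ/mol, giving 397 kJ/mol.
The difference is 397 − (-45) = 442 kJ/mol, so high-spin lies lower.

442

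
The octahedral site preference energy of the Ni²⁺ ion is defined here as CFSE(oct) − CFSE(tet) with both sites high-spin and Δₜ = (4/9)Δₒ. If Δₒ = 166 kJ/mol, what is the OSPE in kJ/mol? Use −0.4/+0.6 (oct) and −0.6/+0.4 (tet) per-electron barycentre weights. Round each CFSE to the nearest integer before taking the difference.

-140

Ni²⁺: group 10, so d-count = 10 − 2 = 8.
Octahedral (high-spin): t2g^6 e_g^2, CFSE = 6(−0.4) + 2(+0.6) = -1.2Δₒ = -1.2 × 166 = -199 kJ/mol.
In a tetrahedral site the filling is e^4 t2^4: CFSE(tet) = -0.8Δₜ = -0.8 × (4/9)(166) = -59 kJ/mol.
OSPE = -199 − (-59) = -140 kJ/mol.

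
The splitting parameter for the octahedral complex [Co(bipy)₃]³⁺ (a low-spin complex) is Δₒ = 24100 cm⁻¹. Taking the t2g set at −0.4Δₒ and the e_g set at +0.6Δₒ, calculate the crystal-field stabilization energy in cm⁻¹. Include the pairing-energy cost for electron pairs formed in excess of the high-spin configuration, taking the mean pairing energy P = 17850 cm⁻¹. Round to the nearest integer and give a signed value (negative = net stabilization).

bipy is neutral, so the +3 overall charge sits on Co: oxidation state +3.
Co³⁺: group 9, so d-count = 9 − 3 = 6.
The d⁶ electrons fill as t2g^6 e_g^0.
CFSE(orbital) = 6×(-0.4Δₒ) + 0×(0.6Δₒ) = -2.4Δₒ; with Δₒ = 24100 cm⁻¹ that is -57840 cm⁻¹.
High-spin d⁶ would be t2g^4 e_g^2 with 1 pair; low-spin has 3, so 2 excess pairs cost +2P = +35700 cm⁻¹.
Net CFSE = -57840 + 35700 = -22140 cm⁻¹.

-22140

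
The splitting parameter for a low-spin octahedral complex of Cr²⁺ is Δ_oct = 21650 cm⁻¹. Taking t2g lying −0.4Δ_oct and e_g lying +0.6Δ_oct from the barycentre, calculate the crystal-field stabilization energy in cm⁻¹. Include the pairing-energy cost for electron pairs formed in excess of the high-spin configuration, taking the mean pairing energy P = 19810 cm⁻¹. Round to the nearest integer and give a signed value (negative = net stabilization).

-14830

Group 6 minus oxidation state +2 gives a d⁴ configuration for Cr²⁺.
Configuration: t2g^4 e_g^0.
The orbital stabilization is -1.6Δ_oct = -1.6 × 21650 = -34640 cm⁻¹.
Pairing penalty: 1 pair vs 0 in the high-spin reference → 1 extra × P = 19810 cm⁻¹.
Net CFSE = -34640 + 19810 = -14830 cm⁻¹.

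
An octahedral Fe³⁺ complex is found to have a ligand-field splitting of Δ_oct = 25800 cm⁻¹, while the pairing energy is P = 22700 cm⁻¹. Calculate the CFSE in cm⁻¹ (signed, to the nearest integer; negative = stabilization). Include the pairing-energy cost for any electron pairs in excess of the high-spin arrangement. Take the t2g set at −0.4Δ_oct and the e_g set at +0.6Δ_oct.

-6200

Group 8 minus oxidation state +3 gives a d⁵ configuration for Fe³⁺.
With Δ_oct > P the complex is low-spin.
That gives t2g^5 e_g^0.
Orbital CFSE = -2.0Δ_oct = -2.0 × 25800 = -51600 cm⁻¹.
Excess pairs vs high-spin: 2 − 0 = 2; pairing cost = +45400 cm⁻¹.
Net CFSE = -51600 + 45400 = -6200 cm⁻¹.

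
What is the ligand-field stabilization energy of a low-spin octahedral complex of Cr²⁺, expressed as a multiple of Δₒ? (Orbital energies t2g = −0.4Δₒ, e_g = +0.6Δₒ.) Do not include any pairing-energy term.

Cr is in group 6, so Cr²⁺ is d⁴ (6 − 2 = 4).
Configuration: t2g^4 e_g^0.
CFSE = 4(-0.4Δₒ) + 0(0.6Δₒ) = -1.6Δₒ + 0.0Δₒ = -1.6Δₒ.

-1.6 Δₒ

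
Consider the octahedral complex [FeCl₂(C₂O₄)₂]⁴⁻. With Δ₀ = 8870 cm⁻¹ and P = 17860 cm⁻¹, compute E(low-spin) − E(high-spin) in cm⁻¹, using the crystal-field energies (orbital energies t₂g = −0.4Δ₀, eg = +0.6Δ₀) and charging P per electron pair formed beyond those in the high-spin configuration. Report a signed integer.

17980

Ligand charges: 2×(-1) from Cl⁻ and 2×(-2) from C₂O₄²⁻ sum to -6; with overall charge -4, Fe is +2.
Group 8 minus oxidation state +2 gives a d⁶ configuration for Fe²⁺.
High-spin: t₂g⁴ eg², CFSE = -0.4Δ₀ = -3548 cm⁻¹.
Low-spin: t₂g⁶ eg⁰, orbital CFSE = -2.4Δ₀ = -21288 cm⁻¹; plus 2 excess pairs × P = +35720 cm⁻¹; total 14432 cm⁻¹.
The difference is 14432 − (-3548) = 17980 cm⁻¹, so high-spin lies lower.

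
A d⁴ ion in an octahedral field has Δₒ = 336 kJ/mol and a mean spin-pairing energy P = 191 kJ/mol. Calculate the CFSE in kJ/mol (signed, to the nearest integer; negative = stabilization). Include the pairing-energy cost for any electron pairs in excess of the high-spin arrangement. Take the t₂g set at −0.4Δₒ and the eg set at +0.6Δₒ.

-347

Since Δₒ = 336 kJ/mol > P = 191 kJ/mol, the complex adopts the low-spin configuration.
That gives t₂g⁴ eg⁰.
Orbital CFSE = -1.6Δₒ = -1.6 × 336 = -538 kJ/mol.
Excess pairs vs high-spin: 1 − 0 = 1; pairing cost = +191 kJ/mol.
Net CFSE = -538 + 191 = -347 kJ/mol.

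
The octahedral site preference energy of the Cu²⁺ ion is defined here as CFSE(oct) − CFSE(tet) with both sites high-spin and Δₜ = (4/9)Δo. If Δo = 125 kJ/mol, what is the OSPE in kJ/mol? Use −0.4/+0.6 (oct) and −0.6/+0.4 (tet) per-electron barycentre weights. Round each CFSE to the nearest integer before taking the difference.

-53

Group 11 minus oxidation state +2 gives a d⁹ configuration for Cu²⁺.
Octahedral (high-spin): t₂g⁶ eg³, CFSE = 6(−0.4) + 3(+0.6) = -0.6Δo = -0.6 × 125 = -75 kJ/mol.
In a tetrahedral site the filling is e⁴ t₂⁵: CFSE(tet) = -0.4Δₜ = -0.4 × (4/9)(125) = -22 kJ/mol.
OSPE = -75 − (-22) = -53 kJ/mol.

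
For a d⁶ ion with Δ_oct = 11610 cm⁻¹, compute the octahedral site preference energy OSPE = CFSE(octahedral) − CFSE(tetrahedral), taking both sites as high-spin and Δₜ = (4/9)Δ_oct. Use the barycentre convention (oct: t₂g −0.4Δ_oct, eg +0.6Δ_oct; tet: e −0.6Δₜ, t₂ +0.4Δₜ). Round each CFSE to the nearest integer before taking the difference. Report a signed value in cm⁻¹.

-1548

In an octahedral site d⁶ (HS) is t2g^4 e_g^2, giving CFSE(oct) = -0.4Δ_oct = -4644 cm⁻¹.
In a tetrahedral site the filling is e^3 t2^3: CFSE(tet) = -0.6Δₜ = -0.6 × (4/9)(11610) = -3096 cm⁻¹.
OSPE = -4644 − (-3096) = -1548 cm⁻¹.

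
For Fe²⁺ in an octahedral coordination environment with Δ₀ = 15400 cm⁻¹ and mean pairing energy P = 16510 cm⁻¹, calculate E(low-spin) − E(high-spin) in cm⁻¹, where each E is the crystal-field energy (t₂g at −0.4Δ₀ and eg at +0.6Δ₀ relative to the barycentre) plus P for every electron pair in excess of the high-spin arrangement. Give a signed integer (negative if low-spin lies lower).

2220

Fe²⁺: group 8, so d-count = 8 − 2 = 6.
In the high-spin limit (t₂g⁴ eg²) the orbital term is -0.4Δ₀ = -6160 cm⁻¹, with no excess pairing.
For low-spin the configuration is t₂g⁶ eg⁰: orbital energy -2.4 × 15400 = -36960 cm⁻¹, and 2 additional pairs relative to high-spin add 33020 cm⁻¹, giving -3940 cm⁻¹.
The difference is -3940 − (-6160) = 2220 cm⁻¹, so high-spin lies lower.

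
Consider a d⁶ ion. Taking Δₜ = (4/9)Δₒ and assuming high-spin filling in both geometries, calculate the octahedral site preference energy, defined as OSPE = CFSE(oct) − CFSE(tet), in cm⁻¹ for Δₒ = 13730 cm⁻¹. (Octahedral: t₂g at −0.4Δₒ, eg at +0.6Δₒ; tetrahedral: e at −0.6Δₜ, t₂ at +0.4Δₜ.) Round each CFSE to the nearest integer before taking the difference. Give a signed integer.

Octahedral (high-spin): t₂g⁴ eg², CFSE = 4(−0.4) + 2(+0.6) = -0.4Δₒ = -0.4 × 13730 = -5492 cm⁻¹.
In a tetrahedral site the filling is e³ t₂³: CFSE(tet) = -0.6Δₜ = -0.6 × (4/9)(13730) = -3661 cm⁻¹.
OSPE = -5492 − (-3661) = -1831 cm⁻¹.

-1831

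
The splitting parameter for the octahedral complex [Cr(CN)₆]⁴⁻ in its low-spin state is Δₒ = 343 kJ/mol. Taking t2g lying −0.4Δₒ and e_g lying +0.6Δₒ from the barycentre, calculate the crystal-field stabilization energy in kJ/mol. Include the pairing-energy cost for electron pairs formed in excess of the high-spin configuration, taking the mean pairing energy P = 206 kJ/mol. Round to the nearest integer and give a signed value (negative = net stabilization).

Each CN⁻ contributes -1; 6 × (-1) = -6. With overall charge -4, Cr is in the +2 oxidation state.
Cr²⁺: group 6, so d-count = 6 − 2 = 4.
Electron filling gives t2g^4 e_g^0.
Orbital CFSE = 4(-0.4) + 0(0.6) = -1.6Δₒ = -1.6 × 343 = -549 kJ/mol.
Relative to high-spin t2g^3 e_g^1 (0 paired), the low-spin configuration has 1 additional pair, contributing +1 × 206 = +206 kJ/mol.
Combining: -549 + 206 = -343 kJ/mol.

-343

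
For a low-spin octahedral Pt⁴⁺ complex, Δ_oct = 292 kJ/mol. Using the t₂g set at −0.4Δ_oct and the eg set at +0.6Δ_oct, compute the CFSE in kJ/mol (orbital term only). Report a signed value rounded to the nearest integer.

-701

Pt sits in group 10; removing 4 electrons leaves Pt⁴⁺ with 10 − 4 = 6 d electrons.
The d⁶ electrons fill as t₂g⁶ eg⁰.
Orbital CFSE = 6(-0.4) + 0(0.6) = -2.4Δ_oct = -2.4 × 292 = -701 kJ/mol.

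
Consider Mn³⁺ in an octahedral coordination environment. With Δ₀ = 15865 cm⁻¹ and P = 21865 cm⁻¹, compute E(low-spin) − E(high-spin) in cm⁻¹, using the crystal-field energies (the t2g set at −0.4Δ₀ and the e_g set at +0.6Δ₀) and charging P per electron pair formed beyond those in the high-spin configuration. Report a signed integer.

6000

Mn is in group 7, so Mn³⁺ is d⁴ (7 − 3 = 4).
High-spin d⁴ fills as t2g^3 e_g^1 with CFSE 3(−0.4) + 1(+0.6) = -0.6Δ₀ = -9519 cm⁻¹.
For low-spin the configuration is t2g^4 e_g^0: orbital energy -1.6 × 15865 = -25384 cm⁻¹, and 1 additional pair relative to high-spin adds 21865 cm⁻¹, giving -3519 cm⁻¹.
Thus E(LS) − E(HS) = 6000 cm⁻¹.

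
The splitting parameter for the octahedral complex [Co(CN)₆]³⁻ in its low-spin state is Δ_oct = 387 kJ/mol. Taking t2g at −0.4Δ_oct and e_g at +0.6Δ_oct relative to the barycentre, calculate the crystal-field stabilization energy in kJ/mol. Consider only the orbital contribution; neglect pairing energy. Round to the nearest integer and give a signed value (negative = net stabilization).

Each CN⁻ contributes -1; 6 × (-1) = -6. With overall charge -3, Co is in the +3 oxidation state.
Co³⁺: group 9, so d-count = 9 − 3 = 6.
Configuration: t2g^6 e_g^0.
The orbital stabilization is -2.4Δ_oct = -2.4 × 387 = -929 kJ/mol.

-929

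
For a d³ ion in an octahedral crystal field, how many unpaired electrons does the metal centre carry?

Configuration: t₂g³ eg⁰, giving 3 unpaired electrons.

3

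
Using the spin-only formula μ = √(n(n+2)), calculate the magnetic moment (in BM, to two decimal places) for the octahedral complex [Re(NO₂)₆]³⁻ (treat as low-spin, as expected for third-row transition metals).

Each NO₂⁻ contributes -1; 6 × (-1) = -6. With overall charge -3, Re is in the +3 oxidation state.
Re³⁺: group 7, so d-count = 7 − 3 = 4.
Configuration: t₂g⁴ eg⁰ → 2 unpaired electrons.
μ(spin-only) = √[2(2+2)] = √8 ≈ 2.83 BM.

2.83 BM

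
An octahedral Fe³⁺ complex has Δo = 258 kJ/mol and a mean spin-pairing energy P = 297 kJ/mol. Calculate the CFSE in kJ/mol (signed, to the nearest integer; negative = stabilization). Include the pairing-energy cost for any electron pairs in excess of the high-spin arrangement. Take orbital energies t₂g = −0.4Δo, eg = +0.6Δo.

0

Group 8 minus oxidation state +3 gives a d⁵ configuration for Fe³⁺.
With Δo < P the complex is high-spin.
Configuration: t₂g³ eg².
Orbital CFSE = 0.0Δo = 0.0 × 258 = 0 kJ/mol.
High-spin has no excess pairs, so no pairing correction applies.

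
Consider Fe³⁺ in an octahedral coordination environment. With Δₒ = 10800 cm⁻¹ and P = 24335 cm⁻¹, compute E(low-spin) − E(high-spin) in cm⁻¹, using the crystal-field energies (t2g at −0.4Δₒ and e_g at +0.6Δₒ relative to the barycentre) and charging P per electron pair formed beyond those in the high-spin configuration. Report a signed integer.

27070

Fe is in group 8, so Fe³⁺ is d⁵ (8 − 3 = 5).
In the high-spin limit (t2g^3 e_g^2) the orbital term is 0.0Δₒ = 0 cm⁻¹, with no excess pairing.
Low-spin t2g^5 e_g^0 gives -2.0Δₒ = -21600 cm⁻¹, but forming 2 extra pairs costs 2P = 48670 cm⁻¹, so E(LS) = -21600 + 48670 = 27070 cm⁻¹.
Thus E(LS) − E(HS) = 27070 cm⁻¹.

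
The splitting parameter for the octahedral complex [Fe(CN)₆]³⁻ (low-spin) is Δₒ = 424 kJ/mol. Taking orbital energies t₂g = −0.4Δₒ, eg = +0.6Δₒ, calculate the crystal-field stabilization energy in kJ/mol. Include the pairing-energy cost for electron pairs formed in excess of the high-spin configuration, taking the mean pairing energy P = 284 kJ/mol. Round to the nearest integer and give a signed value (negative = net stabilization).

-280

Each CN⁻ contributes -1; 6 × (-1) = -6. With overall charge -3, Fe is in the +3 oxidation state.
Fe is in group 8, so Fe³⁺ is d⁵ (8 − 3 = 5).
Electron filling gives t₂g⁵ eg⁰.
The orbital stabilization is -2.0Δₒ = -2.0 × 424 = -848 kJ/mol.
Pairing penalty: 2 pairs vs 0 in the high-spin reference → 2 extra × P = 568 kJ/mol.
Combining: -848 + 568 = -280 kJ/mol.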